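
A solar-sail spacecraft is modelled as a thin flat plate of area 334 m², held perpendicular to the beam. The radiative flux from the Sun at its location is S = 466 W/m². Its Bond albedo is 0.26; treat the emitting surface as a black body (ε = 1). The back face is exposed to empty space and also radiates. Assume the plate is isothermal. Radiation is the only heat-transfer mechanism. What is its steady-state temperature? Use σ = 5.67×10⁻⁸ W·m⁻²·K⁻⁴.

At equilibrium, absorbed power = emitted power.
Absorbing cross-section = A = 334.0 m²; emitting surface = 2A = 668.0 m² (ratio 2).
(1−a)S·A_cross = εσ·A_surf·T⁴  ⇒  T⁴ = (1−a)S/(2σ).
T⁴ = 0.740·466/(2·5.67×10⁻⁸) = 3.041×10⁹ K⁴.
T = (3.041×10⁹)^(1/4).

T ≈ 235 K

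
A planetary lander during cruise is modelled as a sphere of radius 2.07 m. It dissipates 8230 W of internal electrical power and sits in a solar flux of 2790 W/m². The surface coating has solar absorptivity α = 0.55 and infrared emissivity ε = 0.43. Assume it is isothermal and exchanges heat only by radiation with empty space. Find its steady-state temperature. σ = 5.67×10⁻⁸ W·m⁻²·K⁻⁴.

T ≈ 385 K

At steady state, absorbed solar power + internal power = radiated power.
Absorbed: α·S·A_cross = 0.55·2790·13.46 = 20660 W (cross-section πr²).
Total input = 20660 + 8230 = 28890 W.
Radiated: εσ·A_surf·T⁴ with A_surf = 4πr² = 53.85 m².
T⁴ = 28890/(0.43·5.67×10⁻⁸·53.85) = 2.200×10¹⁰ K⁴.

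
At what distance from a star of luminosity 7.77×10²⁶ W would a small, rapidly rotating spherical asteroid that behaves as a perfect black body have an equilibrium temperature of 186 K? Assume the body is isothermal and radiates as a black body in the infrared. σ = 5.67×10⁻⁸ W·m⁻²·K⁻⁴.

For an isothermal black-emitting sphere, (1−a)S·πr² = σ·4πr²·T⁴ ⇒ S = 4σT⁴/(1−a).
S = 4·5.67×10⁻⁸·(186)⁴/1.00 = 271.5 W/m².
Flux falls as S = L/(4πd²), so d = √(L/(4πS)) = √(7.77×10²⁶/(4π·271.5)).

d ≈ 4.77×10¹¹ m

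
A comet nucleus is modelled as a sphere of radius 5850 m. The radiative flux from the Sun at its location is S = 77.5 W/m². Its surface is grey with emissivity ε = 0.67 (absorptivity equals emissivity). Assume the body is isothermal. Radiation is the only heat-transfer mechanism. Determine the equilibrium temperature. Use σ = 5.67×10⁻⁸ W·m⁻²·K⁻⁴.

At equilibrium, absorbed power = emitted power.
Absorbing cross-section = πr² = 1.075×10⁸ m²; emitting surface = 4πr² = 4.301×10⁸ m² (ratio 4).
εS·A_cross = εσ·A_surf·T⁴  ⇒  T⁴ = S/(4σ)   (ε cancels).
T⁴ = 77.5/(4·5.67×10⁻⁸) = 3.417×10⁸ K⁴.
T = (3.417×10⁸)^(1/4).

T ≈ 136 K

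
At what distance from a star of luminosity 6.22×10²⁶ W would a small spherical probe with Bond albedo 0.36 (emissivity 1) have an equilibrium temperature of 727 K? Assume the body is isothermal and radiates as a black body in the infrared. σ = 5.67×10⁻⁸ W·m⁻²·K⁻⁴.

d ≈ 2.24×10¹⁰ m

For an isothermal black-emitting sphere, (1−a)S·πr² = σ·4πr²·T⁴ ⇒ S = 4σT⁴/(1−a).
S = 4·5.67×10⁻⁸·(727)⁴/0.640 = 98990 W/m².
Flux falls as S = L/(4πd²), so d = √(L/(4πS)) = √(6.22×10²⁶/(4π·98990)).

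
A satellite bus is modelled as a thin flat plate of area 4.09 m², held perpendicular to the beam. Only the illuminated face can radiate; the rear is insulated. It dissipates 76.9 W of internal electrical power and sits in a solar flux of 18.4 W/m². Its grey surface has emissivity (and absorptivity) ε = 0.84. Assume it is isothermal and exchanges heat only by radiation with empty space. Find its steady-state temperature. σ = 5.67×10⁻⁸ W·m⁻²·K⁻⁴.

At steady state, absorbed solar power + internal power = radiated power.
Absorbed: α·S·A_cross = 0.84·18.4·4.090 = 63.22 W (cross-section A).
Total input = 63.22 + 76.9 = 140.1 W.
Radiated: εσ·A_surf·T⁴ with A_surf = A = 4.090 m².
T⁴ = 140.1/(0.84·5.67×10⁻⁸·4.090) = 7.193×10⁸ K⁴.

T ≈ 164 K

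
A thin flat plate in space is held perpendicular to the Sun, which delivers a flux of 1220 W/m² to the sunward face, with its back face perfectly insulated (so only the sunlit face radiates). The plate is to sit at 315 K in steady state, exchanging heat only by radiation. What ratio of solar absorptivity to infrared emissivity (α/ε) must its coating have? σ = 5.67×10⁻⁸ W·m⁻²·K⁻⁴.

Balance: αS·A = εσ·1A·T⁴ ⇒ α/ε = σT⁴/S.
α/ε = 5.67×10⁻⁸·(315)⁴/1220 = 5.67×10⁻⁸·9.846×10⁹/1220.

α/ε ≈ 0.458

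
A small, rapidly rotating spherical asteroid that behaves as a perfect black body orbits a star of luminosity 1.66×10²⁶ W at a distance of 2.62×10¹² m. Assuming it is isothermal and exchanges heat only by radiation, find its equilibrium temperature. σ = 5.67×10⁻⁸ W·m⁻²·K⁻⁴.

T ≈ 54.0 K

First find the stellar flux at distance d: S = L/(4πd²) = 1.66×10²⁶/(4π·(2.62×10¹²)²) = 1.924 W/m².
For an isothermal sphere, absorbed (1−a)S·πr² = emitted σ·4πr²·T⁴, so T⁴ = (1−a)S/(4σ).
T⁴ = 1.00·1.924/(4·5.67×10⁻⁸) = 8.485×10⁶ K⁴.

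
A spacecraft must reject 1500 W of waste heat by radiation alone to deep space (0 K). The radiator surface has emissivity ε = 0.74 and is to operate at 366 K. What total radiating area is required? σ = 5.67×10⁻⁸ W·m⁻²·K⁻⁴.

P = εσA T⁴ ⇒ A = P/(εσT⁴).
T⁴ = 1.794×10¹⁰ K⁴.
A = 1500/(0.74 × 5.67×10⁻⁸ × 1.794×10¹⁰).

A ≈ 1.99 m²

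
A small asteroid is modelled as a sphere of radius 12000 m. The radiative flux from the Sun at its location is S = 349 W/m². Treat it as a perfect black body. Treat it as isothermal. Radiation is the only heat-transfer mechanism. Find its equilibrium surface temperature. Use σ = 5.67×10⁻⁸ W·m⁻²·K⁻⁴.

T ≈ 198 K

At equilibrium, absorbed power = emitted power.
Absorbing cross-section = πr² = 4.524×10⁸ m²; emitting surface = 4πr² = 1.810×10⁹ m² (ratio 4).
S·A_cross = εσ·A_surf·T⁴  ⇒  T⁴ = S/(4σ).
T⁴ = 1.00·349/(4·5.67×10⁻⁸) = 1.539×10⁹ K⁴.
T = (1.539×10⁹)^(1/4).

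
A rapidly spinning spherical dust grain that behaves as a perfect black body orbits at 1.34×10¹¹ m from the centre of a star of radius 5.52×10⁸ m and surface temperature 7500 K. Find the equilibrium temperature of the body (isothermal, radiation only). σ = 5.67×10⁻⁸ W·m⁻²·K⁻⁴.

T ≈ 340 K

The star's surface emits σT_*⁴; at distance d the flux is S = σT_*⁴(R_*/d)².
S = 5.67×10⁻⁸·(7500)⁴·(5.52×10⁸/1.34×10¹¹)² = 3044 W/m².
For an isothermal sphere T⁴ = (1−a)S/(4σ) = 1.342×10¹⁰ K⁴.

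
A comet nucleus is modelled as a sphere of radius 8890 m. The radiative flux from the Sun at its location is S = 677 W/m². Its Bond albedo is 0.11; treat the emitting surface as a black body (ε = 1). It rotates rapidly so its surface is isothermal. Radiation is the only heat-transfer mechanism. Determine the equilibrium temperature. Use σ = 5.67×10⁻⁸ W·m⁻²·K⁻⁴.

At equilibrium, absorbed power = emitted power.
Absorbing cross-section = πr² = 2.483×10⁸ m²; emitting surface = 4πr² = 9.931×10⁸ m² (ratio 4).
(1−a)S·A_cross = εσ·A_surf·T⁴  ⇒  T⁴ = (1−a)S/(4σ).
T⁴ = 0.890·677/(4·5.67×10⁻⁸) = 2.657×10⁹ K⁴.
T = (2.657×10⁹)^(1/4).

T ≈ 227 K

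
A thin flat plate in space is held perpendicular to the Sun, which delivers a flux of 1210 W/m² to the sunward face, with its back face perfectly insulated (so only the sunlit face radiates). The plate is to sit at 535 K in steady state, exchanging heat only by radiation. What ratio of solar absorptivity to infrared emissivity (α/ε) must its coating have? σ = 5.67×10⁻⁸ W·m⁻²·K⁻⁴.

α/ε ≈ 3.84

Balance: αS·A = εσ·1A·T⁴ ⇒ α/ε = σT⁴/S.
α/ε = 5.67×10⁻⁸·(535)⁴/1210 = 5.67×10⁻⁸·8.192×10¹⁰/1210.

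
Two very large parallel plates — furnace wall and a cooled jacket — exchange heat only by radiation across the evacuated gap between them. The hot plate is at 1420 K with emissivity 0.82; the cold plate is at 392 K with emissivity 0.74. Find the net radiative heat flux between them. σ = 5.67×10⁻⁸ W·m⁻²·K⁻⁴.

q ≈ 1.46×10⁵ W/m²

For two infinite grey parallel plates, q = σ(T₁⁴ − T₂⁴)/(1/ε₁ + 1/ε₂ − 1).
T₁⁴ − T₂⁴ = 4.066×10¹² − 2.361×10¹⁰ = 4.042×10¹² K⁴.
1/ε₁ + 1/ε₂ − 1 = 1.220 + 1.351 − 1 = 1.571.
q = 5.67×10⁻⁸ × 4.042×10¹² / 1.571.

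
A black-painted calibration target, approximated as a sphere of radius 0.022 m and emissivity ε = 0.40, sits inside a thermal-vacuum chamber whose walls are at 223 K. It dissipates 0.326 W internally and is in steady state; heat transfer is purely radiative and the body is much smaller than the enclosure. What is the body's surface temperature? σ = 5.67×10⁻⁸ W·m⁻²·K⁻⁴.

T ≈ 264 K

For a small grey body in a large enclosure, net radiated power = εσA(T⁴ − T_w⁴).
Steady state: P = εσA(T⁴ − T_w⁴) with A = 4πr² = 0.006082 m².
T⁴ = P/(εσA) + T_w⁴ = 0.326/(0.40·5.67×10⁻⁸·0.006082) + (223)⁴
    = 2.363×10⁹ + 2.473×10⁹ = 4.836×10⁹ K⁴.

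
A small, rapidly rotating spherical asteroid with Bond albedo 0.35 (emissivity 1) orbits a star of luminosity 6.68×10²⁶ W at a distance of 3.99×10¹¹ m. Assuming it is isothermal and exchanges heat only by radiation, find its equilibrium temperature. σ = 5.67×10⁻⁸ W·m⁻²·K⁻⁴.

First find the stellar flux at distance d: S = L/(4πd²) = 6.68×10²⁶/(4π·(3.99×10¹¹)²) = 333.9 W/m².
For an isothermal sphere, absorbed (1−a)S·πr² = emitted σ·4πr²·T⁴, so T⁴ = (1−a)S/(4σ).
T⁴ = 0.650·333.9/(4·5.67×10⁻⁸) = 9.570×10⁸ K⁴.

T ≈ 176 K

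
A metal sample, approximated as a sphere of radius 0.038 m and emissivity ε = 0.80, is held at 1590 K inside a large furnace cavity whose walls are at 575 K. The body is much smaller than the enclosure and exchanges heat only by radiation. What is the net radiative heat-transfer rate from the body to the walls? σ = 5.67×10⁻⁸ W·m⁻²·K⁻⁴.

For a small grey body in a large enclosure: P_net = εσA(T_body⁴ − T_wall⁴).
A = 4πr² = 0.01815 m²; T_body⁴ − T_wall⁴ = 6.391×10¹² − 1.093×10¹¹ = 6.282×10¹² K⁴.
|P_net| = 0.80·5.67×10⁻⁸·0.01815·6.282×10¹².

P_net ≈ 5170 W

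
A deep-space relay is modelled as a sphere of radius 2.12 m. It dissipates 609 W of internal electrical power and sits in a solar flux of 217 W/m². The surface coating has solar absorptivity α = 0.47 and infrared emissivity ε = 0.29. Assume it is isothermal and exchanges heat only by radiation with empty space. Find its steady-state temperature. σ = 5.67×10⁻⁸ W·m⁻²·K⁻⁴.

At steady state, absorbed solar power + internal power = radiated power.
Absorbed: α·S·A_cross = 0.47·217·14.12 = 1440 W (cross-section πr²).
Total input = 1440 + 609 = 2049 W.
Radiated: εσ·A_surf·T⁴ with A_surf = 4πr² = 56.48 m².
T⁴ = 2049/(0.29·5.67×10⁻⁸·56.48) = 2.206×10⁹ K⁴.

T ≈ 217 K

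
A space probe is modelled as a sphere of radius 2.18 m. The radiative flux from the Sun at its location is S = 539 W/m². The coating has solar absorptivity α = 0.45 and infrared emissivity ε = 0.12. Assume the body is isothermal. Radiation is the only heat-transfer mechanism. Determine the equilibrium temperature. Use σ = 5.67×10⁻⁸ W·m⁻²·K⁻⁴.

At equilibrium, absorbed power = emitted power.
Absorbing cross-section = πr² = 14.93 m²; emitting surface = 4πr² = 59.72 m² (ratio 4).
αS·A_cross = εσ·A_surf·T⁴  ⇒  T⁴ = αS/(ε·4σ).
T⁴ = 0.450·539/(0.12·4·5.67×10⁻⁸) = 8.912×10⁹ K⁴.
T = (8.912×10⁹)^(1/4).

T ≈ 307 K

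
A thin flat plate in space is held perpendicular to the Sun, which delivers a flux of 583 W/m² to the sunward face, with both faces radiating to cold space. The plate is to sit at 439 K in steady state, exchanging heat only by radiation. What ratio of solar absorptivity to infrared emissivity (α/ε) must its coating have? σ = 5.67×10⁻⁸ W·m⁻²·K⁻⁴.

α/ε ≈ 7.22

Balance: αS·A = εσ·2A·T⁴ ⇒ α/ε = 2σT⁴/S.
α/ε = 2·5.67×10⁻⁸·(439)⁴/583 = 2·5.67×10⁻⁸·3.714×10¹⁰/583.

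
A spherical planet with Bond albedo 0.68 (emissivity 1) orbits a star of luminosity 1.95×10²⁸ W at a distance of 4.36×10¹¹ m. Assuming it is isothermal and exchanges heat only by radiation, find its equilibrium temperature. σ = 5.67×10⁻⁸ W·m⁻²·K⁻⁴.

T ≈ 328 K

First find the stellar flux at distance d: S = L/(4πd²) = 1.95×10²⁸/(4π·(4.36×10¹¹)²) = 8163 W/m².
For an isothermal sphere, absorbed (1−a)S·πr² = emitted σ·4πr²·T⁴, so T⁴ = (1−a)S/(4σ).
T⁴ = 0.320·8163/(4·5.67×10⁻⁸) = 1.152×10¹⁰ K⁴.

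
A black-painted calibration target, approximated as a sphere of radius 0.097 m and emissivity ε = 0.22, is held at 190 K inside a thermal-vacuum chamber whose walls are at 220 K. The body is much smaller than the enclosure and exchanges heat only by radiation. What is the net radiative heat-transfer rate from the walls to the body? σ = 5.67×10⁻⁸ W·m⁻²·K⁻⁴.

For a small grey body in a large enclosure: P_net = εσA(T_body⁴ − T_wall⁴).
A = 4πr² = 0.1182 m²; T_body⁴ − T_wall⁴ = 1.303×10⁹ − 2.343×10⁹ = -1.039×10⁹ K⁴.
|P_net| = 0.22·5.67×10⁻⁸·0.1182·1.039×10⁹.

P_net ≈ 1.53 W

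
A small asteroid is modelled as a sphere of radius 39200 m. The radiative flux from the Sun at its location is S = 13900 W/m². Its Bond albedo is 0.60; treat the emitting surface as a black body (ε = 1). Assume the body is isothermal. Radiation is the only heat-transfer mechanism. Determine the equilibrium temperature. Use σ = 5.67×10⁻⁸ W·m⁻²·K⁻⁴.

T ≈ 396 K

At equilibrium, absorbed power = emitted power.
Absorbing cross-section = πr² = 4.827×10⁹ m²; emitting surface = 4πr² = 1.931×10¹⁰ m² (ratio 4).
(1−a)S·A_cross = εσ·A_surf·T⁴  ⇒  T⁴ = (1−a)S/(4σ).
T⁴ = 0.400·13900/(4·5.67×10⁻⁸) = 2.451×10¹⁰ K⁴.
T = (2.451×10¹⁰)^(1/4).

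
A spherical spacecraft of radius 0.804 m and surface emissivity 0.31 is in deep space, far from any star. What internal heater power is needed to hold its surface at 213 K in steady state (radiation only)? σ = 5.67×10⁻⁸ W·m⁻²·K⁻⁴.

P = εσ·4πr²·T⁴.
4πr² = 8.123 m²; T⁴ = 2.058×10⁹ K⁴.
P = 0.31·5.67×10⁻⁸·8.123·2.058×10⁹.

P ≈ 294 W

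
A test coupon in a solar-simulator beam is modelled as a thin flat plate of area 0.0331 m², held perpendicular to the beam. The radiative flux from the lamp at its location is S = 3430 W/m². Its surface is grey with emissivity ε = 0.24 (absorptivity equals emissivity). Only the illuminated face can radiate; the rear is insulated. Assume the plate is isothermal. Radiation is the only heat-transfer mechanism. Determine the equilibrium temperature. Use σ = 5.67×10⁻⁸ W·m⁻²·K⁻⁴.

At equilibrium, absorbed power = emitted power.
Absorbing cross-section = A = 0.03310 m²; emitting surface = A = 0.03310 m² (ratio 1).
εS·A_cross = εσ·A_surf·T⁴  ⇒  T⁴ = S/(1σ)   (ε cancels).
T⁴ = 3430/(1·5.67×10⁻⁸) = 6.049×10¹⁰ K⁴.
T = (6.049×10¹⁰)^(1/4).

T ≈ 496 K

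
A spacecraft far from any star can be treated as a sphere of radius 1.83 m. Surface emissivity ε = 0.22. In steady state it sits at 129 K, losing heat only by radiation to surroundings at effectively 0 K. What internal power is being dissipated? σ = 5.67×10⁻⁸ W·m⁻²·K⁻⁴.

P ≈ 145 W

Steady state: P = εσA T⁴.
A = 4πr² = 42.08 m²; T⁴ = (129)⁴ = 2.769×10⁸ K⁴.
P = 0.22 × 5.67×10⁻⁸ × 42.08 × 2.769×10⁸.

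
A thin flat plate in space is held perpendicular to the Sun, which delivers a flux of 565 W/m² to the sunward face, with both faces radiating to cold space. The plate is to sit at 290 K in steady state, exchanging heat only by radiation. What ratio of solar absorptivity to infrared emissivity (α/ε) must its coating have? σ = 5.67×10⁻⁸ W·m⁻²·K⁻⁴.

α/ε ≈ 1.42

Balance: αS·A = εσ·2A·T⁴ ⇒ α/ε = 2σT⁴/S.
α/ε = 2·5.67×10⁻⁸·(290)⁴/565 = 2·5.67×10⁻⁸·7.073×10⁹/565.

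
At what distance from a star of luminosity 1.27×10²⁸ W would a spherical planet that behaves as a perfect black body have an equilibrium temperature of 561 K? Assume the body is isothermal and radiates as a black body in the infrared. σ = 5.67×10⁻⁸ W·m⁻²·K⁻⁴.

For an isothermal black-emitting sphere, (1−a)S·πr² = σ·4πr²·T⁴ ⇒ S = 4σT⁴/(1−a).
S = 4·5.67×10⁻⁸·(561)⁴/1.00 = 22460 W/m².
Flux falls as S = L/(4πd²), so d = √(L/(4πS)) = √(1.27×10²⁸/(4π·22460)).

d ≈ 2.12×10¹¹ m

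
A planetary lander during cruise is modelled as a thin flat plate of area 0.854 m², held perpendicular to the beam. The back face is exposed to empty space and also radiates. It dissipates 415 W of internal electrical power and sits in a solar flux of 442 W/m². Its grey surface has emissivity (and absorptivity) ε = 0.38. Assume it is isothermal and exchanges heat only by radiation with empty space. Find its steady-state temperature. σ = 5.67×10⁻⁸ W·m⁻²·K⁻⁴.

T ≈ 351 K

At steady state, absorbed solar power + internal power = radiated power.
Absorbed: α·S·A_cross = 0.38·442·0.8540 = 143.4 W (cross-section A).
Total input = 143.4 + 415 = 558.4 W.
Radiated: εσ·A_surf·T⁴ with A_surf = 2A = 1.708 m².
T⁴ = 558.4/(0.38·5.67×10⁻⁸·1.708) = 1.517×10¹⁰ K⁴.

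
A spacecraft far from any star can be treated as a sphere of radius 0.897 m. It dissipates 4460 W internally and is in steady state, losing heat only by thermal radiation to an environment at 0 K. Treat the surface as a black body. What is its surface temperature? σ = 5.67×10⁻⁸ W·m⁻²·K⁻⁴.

Steady state: internal power = radiated power, P = εσA T⁴.
Radiating area A = 4πr² = 10.11 m².
T⁴ = P/(εσA) = 4460/(1.0·5.67×10⁻⁸·10.11) = 7.780×10⁹ K⁴.
T = (7.780×10⁹)^(1/4).

T ≈ 297 K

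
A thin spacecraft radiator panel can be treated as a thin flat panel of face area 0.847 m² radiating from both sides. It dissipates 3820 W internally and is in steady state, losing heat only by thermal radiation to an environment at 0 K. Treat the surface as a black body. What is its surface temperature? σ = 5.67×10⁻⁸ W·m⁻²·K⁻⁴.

T ≈ 447 K

Steady state: internal power = radiated power, P = εσA T⁴.
Radiating area A = 2·0.847 = 1.694 m².
T⁴ = P/(εσA) = 3820/(1.0·5.67×10⁻⁸·1.694) = 3.977×10¹⁰ K⁴.
T = (3.977×10¹⁰)^(1/4).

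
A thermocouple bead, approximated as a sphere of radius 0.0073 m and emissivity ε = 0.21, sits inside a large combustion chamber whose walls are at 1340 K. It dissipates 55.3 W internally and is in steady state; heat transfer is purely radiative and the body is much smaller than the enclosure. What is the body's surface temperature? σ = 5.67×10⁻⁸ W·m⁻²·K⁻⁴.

For a small grey body in a large enclosure, net radiated power = εσA(T⁴ − T_w⁴).
Steady state: P = εσA(T⁴ − T_w⁴) with A = 4πr² = 6.697×10⁻⁴ m².
T⁴ = P/(εσA) + T_w⁴ = 55.3/(0.21·5.67×10⁻⁸·6.697×10⁻⁴) + (1340)⁴
    = 6.935×10¹² + 3.224×10¹² = 1.016×10¹³ K⁴.

T ≈ 1790 K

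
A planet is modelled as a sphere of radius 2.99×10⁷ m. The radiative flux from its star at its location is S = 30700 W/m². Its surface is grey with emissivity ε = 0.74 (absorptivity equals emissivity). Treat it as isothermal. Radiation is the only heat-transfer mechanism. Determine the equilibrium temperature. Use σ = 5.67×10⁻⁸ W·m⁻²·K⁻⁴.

T ≈ 607 K

At equilibrium, absorbed power = emitted power.
Absorbing cross-section = πr² = 2.809×10¹⁵ m²; emitting surface = 4πr² = 1.123×10¹⁶ m² (ratio 4).
εS·A_cross = εσ·A_surf·T⁴  ⇒  T⁴ = S/(4σ)   (ε cancels).
T⁴ = 30700/(4·5.67×10⁻⁸) = 1.354×10¹¹ K⁴.
T = (1.354×10¹¹)^(1/4).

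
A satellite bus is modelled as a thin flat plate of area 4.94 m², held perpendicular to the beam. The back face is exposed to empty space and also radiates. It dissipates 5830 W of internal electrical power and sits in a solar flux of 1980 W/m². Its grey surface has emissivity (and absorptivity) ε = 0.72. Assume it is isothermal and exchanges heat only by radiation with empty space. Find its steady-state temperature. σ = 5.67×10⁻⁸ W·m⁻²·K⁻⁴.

T ≈ 423 K

At steady state, absorbed solar power + internal power = radiated power.
Absorbed: α·S·A_cross = 0.72·1980·4.940 = 7042 W (cross-section A).
Total input = 7042 + 5830 = 12870 W.
Radiated: εσ·A_surf·T⁴ with A_surf = 2A = 9.880 m².
T⁴ = 12870/(0.72·5.67×10⁻⁸·9.880) = 3.191×10¹⁰ K⁴.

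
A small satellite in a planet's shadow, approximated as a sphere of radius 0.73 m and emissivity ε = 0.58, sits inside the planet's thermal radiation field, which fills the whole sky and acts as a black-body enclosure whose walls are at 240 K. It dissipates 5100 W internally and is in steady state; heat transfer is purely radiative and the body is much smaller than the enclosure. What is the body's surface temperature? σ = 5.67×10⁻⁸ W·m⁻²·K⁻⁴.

T ≈ 403 K

For a small grey body in a large enclosure, net radiated power = εσA(T⁴ − T_w⁴).
Steady state: P = εσA(T⁴ − T_w⁴) with A = 4πr² = 6.697 m².
T⁴ = P/(εσA) + T_w⁴ = 5100/(0.58·5.67×10⁻⁸·6.697) + (240)⁴
    = 2.316×10¹⁰ + 3.318×10⁹ = 2.648×10¹⁰ K⁴.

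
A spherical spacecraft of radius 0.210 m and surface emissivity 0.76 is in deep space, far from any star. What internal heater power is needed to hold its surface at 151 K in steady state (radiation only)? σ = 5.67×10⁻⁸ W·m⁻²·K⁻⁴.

P ≈ 12.4 W

P = εσ·4πr²·T⁴.
4πr² = 0.5542 m²; T⁴ = 5.199×10⁸ K⁴.
P = 0.76·5.67×10⁻⁸·0.5542·5.199×10⁸.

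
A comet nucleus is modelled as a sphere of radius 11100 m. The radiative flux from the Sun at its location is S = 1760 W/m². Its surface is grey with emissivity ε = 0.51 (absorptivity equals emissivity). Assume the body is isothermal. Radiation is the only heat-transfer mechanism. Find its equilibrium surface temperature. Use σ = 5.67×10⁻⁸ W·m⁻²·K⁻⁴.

T ≈ 297 K

At equilibrium, absorbed power = emitted power.
Absorbing cross-section = πr² = 3.871×10⁸ m²; emitting surface = 4πr² = 1.548×10⁹ m² (ratio 4).
εS·A_cross = εσ·A_surf·T⁴  ⇒  T⁴ = S/(4σ)   (ε cancels).
T⁴ = 1760/(4·5.67×10⁻⁸) = 7.760×10⁹ K⁴.
T = (7.760×10⁹)^(1/4).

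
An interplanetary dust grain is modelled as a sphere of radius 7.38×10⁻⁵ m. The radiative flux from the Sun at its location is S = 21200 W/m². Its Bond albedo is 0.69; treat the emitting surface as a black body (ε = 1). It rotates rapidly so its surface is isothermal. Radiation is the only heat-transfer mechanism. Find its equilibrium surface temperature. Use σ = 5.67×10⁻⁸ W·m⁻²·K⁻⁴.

T ≈ 413 K

At equilibrium, absorbed power = emitted power.
Absorbing cross-section = πr² = 1.711×10⁻⁸ m²; emitting surface = 4πr² = 6.844×10⁻⁸ m² (ratio 4).
(1−a)S·A_cross = εσ·A_surf·T⁴  ⇒  T⁴ = (1−a)S/(4σ).
T⁴ = 0.310·21200/(4·5.67×10⁻⁸) = 2.898×10¹⁰ K⁴.
T = (2.898×10¹⁰)^(1/4).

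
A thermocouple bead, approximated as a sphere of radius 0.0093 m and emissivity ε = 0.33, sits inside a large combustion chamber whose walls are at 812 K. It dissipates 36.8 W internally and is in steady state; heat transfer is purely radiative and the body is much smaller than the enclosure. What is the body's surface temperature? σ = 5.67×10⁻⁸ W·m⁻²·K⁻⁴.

T ≈ 1220 K

For a small grey body in a large enclosure, net radiated power = εσA(T⁴ − T_w⁴).
Steady state: P = εσA(T⁴ − T_w⁴) with A = 4πr² = 0.001087 m².
T⁴ = P/(εσA) + T_w⁴ = 36.8/(0.33·5.67×10⁻⁸·0.001087) + (812)⁴
    = 1.810×10¹² + 4.347×10¹¹ = 2.244×10¹² K⁴.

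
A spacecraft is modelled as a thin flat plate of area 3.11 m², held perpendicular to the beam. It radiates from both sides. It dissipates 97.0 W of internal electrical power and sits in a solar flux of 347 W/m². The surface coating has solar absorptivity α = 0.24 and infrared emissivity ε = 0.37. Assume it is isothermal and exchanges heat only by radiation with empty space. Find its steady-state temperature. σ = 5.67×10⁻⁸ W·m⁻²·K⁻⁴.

T ≈ 229 K

At steady state, absorbed solar power + internal power = radiated power.
Absorbed: α·S·A_cross = 0.24·347·3.110 = 259.0 W (cross-section A).
Total input = 259.0 + 97.0 = 356.0 W.
Radiated: εσ·A_surf·T⁴ with A_surf = 2A = 6.220 m².
T⁴ = 356.0/(0.37·5.67×10⁻⁸·6.220) = 2.728×10⁹ K⁴.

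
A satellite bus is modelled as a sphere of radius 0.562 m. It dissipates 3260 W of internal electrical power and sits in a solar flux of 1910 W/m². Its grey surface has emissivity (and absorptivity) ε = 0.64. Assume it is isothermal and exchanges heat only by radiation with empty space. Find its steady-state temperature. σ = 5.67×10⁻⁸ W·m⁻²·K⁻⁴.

T ≈ 420 K

At steady state, absorbed solar power + internal power = radiated power.
Absorbed: α·S·A_cross = 0.64·1910·0.9923 = 1213 W (cross-section πr²).
Total input = 1213 + 3260 = 4473 W.
Radiated: εσ·A_surf·T⁴ with A_surf = 4πr² = 3.969 m².
T⁴ = 4473/(0.64·5.67×10⁻⁸·3.969) = 3.106×10¹⁰ K⁴.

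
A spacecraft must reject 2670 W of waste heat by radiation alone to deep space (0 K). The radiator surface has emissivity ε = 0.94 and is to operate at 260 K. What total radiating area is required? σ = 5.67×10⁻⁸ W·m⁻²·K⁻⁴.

A ≈ 11.0 m²

P = εσA T⁴ ⇒ A = P/(εσT⁴).
T⁴ = 4.570×10⁹ K⁴.
A = 2670/(0.94 × 5.67×10⁻⁸ × 4.570×10⁹).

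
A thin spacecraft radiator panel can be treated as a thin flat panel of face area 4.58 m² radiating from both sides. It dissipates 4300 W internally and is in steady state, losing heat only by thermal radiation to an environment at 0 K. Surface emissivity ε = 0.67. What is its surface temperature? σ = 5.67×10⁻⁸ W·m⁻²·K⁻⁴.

Steady state: internal power = radiated power, P = εσA T⁴.
Radiating area A = 2·4.58 = 9.160 m².
T⁴ = P/(εσA) = 4300/(0.67·5.67×10⁻⁸·9.160) = 1.236×10¹⁰ K⁴.
T = (1.236×10¹⁰)^(1/4).

T ≈ 333 K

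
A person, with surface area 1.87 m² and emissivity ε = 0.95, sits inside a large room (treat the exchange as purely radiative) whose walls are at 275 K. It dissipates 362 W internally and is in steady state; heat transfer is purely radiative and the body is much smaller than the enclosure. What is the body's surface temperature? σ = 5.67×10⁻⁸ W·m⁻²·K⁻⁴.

T ≈ 311 K

For a small grey body in a large enclosure, net radiated power = εσA(T⁴ − T_w⁴).
Steady state: P = εσA(T⁴ − T_w⁴) with A = 1.87 m².
T⁴ = P/(εσA) + T_w⁴ = 362/(0.95·5.67×10⁻⁸·1.870) + (275)⁴
    = 3.594×10⁹ + 5.719×10⁹ = 9.313×10⁹ K⁴.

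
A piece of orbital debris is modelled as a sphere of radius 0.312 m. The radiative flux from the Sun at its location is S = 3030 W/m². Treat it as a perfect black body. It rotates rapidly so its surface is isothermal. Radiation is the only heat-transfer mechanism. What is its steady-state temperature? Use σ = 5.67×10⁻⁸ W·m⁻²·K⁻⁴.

At equilibrium, absorbed power = emitted power.
Absorbing cross-section = πr² = 0.3058 m²; emitting surface = 4πr² = 1.223 m² (ratio 4).
S·A_cross = εσ·A_surf·T⁴  ⇒  T⁴ = S/(4σ).
T⁴ = 1.00·3030/(4·5.67×10⁻⁸) = 1.336×10¹⁰ K⁴.
T = (1.336×10¹⁰)^(1/4).

T ≈ 340 K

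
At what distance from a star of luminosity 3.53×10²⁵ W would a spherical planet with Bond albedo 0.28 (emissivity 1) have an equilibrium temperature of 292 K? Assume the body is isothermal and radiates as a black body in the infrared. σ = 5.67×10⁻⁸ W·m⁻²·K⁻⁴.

For an isothermal black-emitting sphere, (1−a)S·πr² = σ·4πr²·T⁴ ⇒ S = 4σT⁴/(1−a).
S = 4·5.67×10⁻⁸·(292)⁴/0.720 = 2290 W/m².
Flux falls as S = L/(4πd²), so d = √(L/(4πS)) = √(3.53×10²⁵/(4π·2290)).

d ≈ 3.50×10¹⁰ m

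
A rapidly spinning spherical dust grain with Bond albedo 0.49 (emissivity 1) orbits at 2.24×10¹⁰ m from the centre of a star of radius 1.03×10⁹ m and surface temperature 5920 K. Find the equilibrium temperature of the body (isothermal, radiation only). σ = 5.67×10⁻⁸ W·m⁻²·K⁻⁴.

T ≈ 759 K

The star's surface emits σT_*⁴; at distance d the flux is S = σT_*⁴(R_*/d)².
S = 5.67×10⁻⁸·(5920)⁴·(1.03×10⁹/2.24×10¹⁰)² = 1.472×10⁵ W/m².
For an isothermal sphere T⁴ = (1−a)S/(4σ) = 3.311×10¹¹ K⁴.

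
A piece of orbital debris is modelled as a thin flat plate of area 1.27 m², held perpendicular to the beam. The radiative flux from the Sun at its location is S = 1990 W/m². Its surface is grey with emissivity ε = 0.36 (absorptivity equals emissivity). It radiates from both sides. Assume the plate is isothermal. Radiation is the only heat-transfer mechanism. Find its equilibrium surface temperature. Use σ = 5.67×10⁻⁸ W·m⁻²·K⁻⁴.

At equilibrium, absorbed power = emitted power.
Absorbing cross-section = A = 1.270 m²; emitting surface = 2A = 2.540 m² (ratio 2).
εS·A_cross = εσ·A_surf·T⁴  ⇒  T⁴ = S/(2σ)   (ε cancels).
T⁴ = 1990/(2·5.67×10⁻⁸) = 1.755×10¹⁰ K⁴.
T = (1.755×10¹⁰)^(1/4).

T ≈ 364 K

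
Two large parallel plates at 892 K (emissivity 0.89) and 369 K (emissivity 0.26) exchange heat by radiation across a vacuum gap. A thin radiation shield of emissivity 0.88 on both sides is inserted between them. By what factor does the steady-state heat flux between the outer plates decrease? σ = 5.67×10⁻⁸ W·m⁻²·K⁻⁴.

factor ≈ 1.32

Without shield: q₀ = σΔ(T⁴)/(1/ε₁+1/ε₂−1) with denominator 3.970.
With shield the two gaps are in series; the resistances add: (1/ε₁+1/ε_s−1)+(1/ε_s+1/ε₂−1) = 1.260+3.983 = 5.242.
Heat-flux ratio q₀/q = 5.242/3.970.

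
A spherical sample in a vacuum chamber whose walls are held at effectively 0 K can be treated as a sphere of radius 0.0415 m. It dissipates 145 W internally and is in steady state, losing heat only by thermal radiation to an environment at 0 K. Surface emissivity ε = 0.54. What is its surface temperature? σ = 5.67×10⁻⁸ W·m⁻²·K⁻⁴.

T ≈ 684 K

Steady state: internal power = radiated power, P = εσA T⁴.
Radiating area A = 4πr² = 0.02164 m².
T⁴ = P/(εσA) = 145/(0.54·5.67×10⁻⁸·0.02164) = 2.188×10¹¹ K⁴.
T = (2.188×10¹¹)^(1/4).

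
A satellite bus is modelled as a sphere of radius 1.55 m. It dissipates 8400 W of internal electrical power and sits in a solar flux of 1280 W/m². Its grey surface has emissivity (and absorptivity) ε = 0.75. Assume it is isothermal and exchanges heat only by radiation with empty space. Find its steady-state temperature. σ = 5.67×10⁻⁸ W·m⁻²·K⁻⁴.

At steady state, absorbed solar power + internal power = radiated power.
Absorbed: α·S·A_cross = 0.75·1280·7.548 = 7246 W (cross-section πr²).
Total input = 7246 + 8400 = 15650 W.
Radiated: εσ·A_surf·T⁴ with A_surf = 4πr² = 30.19 m².
T⁴ = 15650/(0.75·5.67×10⁻⁸·30.19) = 1.219×10¹⁰ K⁴.

T ≈ 332 K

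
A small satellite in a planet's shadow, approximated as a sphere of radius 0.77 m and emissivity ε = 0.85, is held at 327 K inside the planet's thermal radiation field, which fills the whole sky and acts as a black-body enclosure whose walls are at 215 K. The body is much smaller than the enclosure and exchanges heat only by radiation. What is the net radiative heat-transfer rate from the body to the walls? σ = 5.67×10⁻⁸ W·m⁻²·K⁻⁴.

P_net ≈ 3340 W

For a small grey body in a large enclosure: P_net = εσA(T_body⁴ − T_wall⁴).
A = 4πr² = 7.451 m²; T_body⁴ − T_wall⁴ = 1.143×10¹⁰ − 2.137×10⁹ = 9.297×10⁹ K⁴.
|P_net| = 0.85·5.67×10⁻⁸·7.451·9.297×10⁹.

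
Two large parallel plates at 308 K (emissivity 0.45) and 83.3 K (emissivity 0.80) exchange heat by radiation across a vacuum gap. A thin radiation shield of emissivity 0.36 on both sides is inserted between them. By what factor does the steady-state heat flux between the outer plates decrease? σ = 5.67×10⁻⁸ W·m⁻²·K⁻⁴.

Without shield: q₀ = σΔ(T⁴)/(1/ε₁+1/ε₂−1) with denominator 2.472.
With shield the two gaps are in series; the resistances add: (1/ε₁+1/ε_s−1)+(1/ε_s+1/ε₂−1) = 4.000+3.028 = 7.028.
Heat-flux ratio q₀/q = 7.028/2.472.

factor ≈ 2.84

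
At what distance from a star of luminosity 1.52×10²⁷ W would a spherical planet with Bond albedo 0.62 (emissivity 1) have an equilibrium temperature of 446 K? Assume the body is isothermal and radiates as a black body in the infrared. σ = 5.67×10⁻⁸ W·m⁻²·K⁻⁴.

d ≈ 7.16×10¹⁰ m

For an isothermal black-emitting sphere, (1−a)S·πr² = σ·4πr²·T⁴ ⇒ S = 4σT⁴/(1−a).
S = 4·5.67×10⁻⁸·(446)⁴/0.380 = 23620 W/m².
Flux falls as S = L/(4πd²), so d = √(L/(4πS)) = √(1.52×10²⁷/(4π·23620)).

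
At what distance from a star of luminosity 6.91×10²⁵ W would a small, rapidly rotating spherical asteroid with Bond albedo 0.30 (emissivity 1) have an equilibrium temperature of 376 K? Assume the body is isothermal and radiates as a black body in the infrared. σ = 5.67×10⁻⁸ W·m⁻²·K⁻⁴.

d ≈ 2.91×10¹⁰ m

For an isothermal black-emitting sphere, (1−a)S·πr² = σ·4πr²·T⁴ ⇒ S = 4σT⁴/(1−a).
S = 4·5.67×10⁻⁸·(376)⁴/0.700 = 6476 W/m².
Flux falls as S = L/(4πd²), so d = √(L/(4πS)) = √(6.91×10²⁵/(4π·6476)).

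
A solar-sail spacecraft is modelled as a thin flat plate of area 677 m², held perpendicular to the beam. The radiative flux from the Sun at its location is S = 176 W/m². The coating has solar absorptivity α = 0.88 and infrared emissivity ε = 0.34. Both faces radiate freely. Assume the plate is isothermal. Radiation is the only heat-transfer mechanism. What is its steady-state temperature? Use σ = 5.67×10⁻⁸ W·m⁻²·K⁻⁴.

T ≈ 252 K

At equilibrium, absorbed power = emitted power.
Absorbing cross-section = A = 677.0 m²; emitting surface = 2A = 1354 m² (ratio 2).
αS·A_cross = εσ·A_surf·T⁴  ⇒  T⁴ = αS/(ε·2σ).
T⁴ = 0.880·176/(0.34·2·5.67×10⁻⁸) = 4.017×10⁹ K⁴.
T = (4.017×10⁹)^(1/4).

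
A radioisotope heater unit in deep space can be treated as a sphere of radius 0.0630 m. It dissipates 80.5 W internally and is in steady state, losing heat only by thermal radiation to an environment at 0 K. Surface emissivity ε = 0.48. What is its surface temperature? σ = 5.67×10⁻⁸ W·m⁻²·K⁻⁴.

Steady state: internal power = radiated power, P = εσA T⁴.
Radiating area A = 4πr² = 0.04988 m².
T⁴ = P/(εσA) = 80.5/(0.48·5.67×10⁻⁸·0.04988) = 5.930×10¹⁰ K⁴.
T = (5.930×10¹⁰)^(1/4).

T ≈ 493 K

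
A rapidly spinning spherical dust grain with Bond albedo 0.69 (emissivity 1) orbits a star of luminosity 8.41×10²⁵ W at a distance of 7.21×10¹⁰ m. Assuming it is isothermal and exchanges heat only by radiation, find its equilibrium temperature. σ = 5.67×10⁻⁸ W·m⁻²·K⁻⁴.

First find the stellar flux at distance d: S = L/(4πd²) = 8.41×10²⁵/(4π·(7.21×10¹⁰)²) = 1287 W/m².
For an isothermal sphere, absorbed (1−a)S·πr² = emitted σ·4πr²·T⁴, so T⁴ = (1−a)S/(4σ).
T⁴ = 0.310·1287/(4·5.67×10⁻⁸) = 1.760×10⁹ K⁴.

T ≈ 205 K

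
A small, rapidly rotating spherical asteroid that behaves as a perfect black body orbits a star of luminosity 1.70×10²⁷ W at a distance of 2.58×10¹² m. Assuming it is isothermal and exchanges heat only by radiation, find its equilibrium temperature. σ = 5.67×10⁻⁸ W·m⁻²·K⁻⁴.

T ≈ 97.3 K

First find the stellar flux at distance d: S = L/(4πd²) = 1.70×10²⁷/(4π·(2.58×10¹²)²) = 20.32 W/m².
For an isothermal sphere, absorbed (1−a)S·πr² = emitted σ·4πr²·T⁴, so T⁴ = (1−a)S/(4σ).
T⁴ = 1.00·20.32/(4·5.67×10⁻⁸) = 8.961×10⁷ K⁴.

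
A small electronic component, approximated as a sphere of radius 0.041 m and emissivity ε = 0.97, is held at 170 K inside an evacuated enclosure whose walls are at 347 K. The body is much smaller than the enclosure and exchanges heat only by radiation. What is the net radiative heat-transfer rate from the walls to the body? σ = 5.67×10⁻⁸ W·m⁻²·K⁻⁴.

For a small grey body in a large enclosure: P_net = εσA(T_body⁴ − T_wall⁴).
A = 4πr² = 0.02112 m²; T_body⁴ − T_wall⁴ = 8.352×10⁸ − 1.450×10¹⁰ = -1.366×10¹⁰ K⁴.
|P_net| = 0.97·5.67×10⁻⁸·0.02112·1.366×10¹⁰.

P_net ≈ 15.9 W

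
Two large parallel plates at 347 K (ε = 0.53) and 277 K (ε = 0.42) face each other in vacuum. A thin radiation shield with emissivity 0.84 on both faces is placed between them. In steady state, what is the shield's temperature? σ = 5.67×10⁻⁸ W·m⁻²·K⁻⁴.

T_s ≈ 321 K

In steady state the net flux on the hot side equals that on the cold side.
σ(T₁⁴−T_s⁴)/D₁ = σ(T_s⁴−T₂⁴)/D₂, with D₁ = 1/ε₁+1/ε_s−1 = 2.077, D₂ = 1/ε_s+1/ε₂−1 = 2.571.
Solve for T_s⁴: T_s⁴ = (D₂·T₁⁴ + D₁·T₂⁴)/(D₁+D₂) = 1.065×10¹⁰ K⁴.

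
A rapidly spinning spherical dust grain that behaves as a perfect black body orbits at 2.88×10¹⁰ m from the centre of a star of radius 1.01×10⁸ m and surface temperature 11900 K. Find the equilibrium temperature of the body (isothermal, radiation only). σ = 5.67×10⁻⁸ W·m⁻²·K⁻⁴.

The star's surface emits σT_*⁴; at distance d the flux is S = σT_*⁴(R_*/d)².
S = 5.67×10⁻⁸·(11900)⁴·(1.01×10⁸/2.88×10¹⁰)² = 13980 W/m².
For an isothermal sphere T⁴ = (1−a)S/(4σ) = 6.166×10¹⁰ K⁴.

T ≈ 498 K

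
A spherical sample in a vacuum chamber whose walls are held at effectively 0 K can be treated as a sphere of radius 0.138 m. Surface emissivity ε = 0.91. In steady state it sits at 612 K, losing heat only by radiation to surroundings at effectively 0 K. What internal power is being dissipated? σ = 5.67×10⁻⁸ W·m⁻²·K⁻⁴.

Steady state: P = εσA T⁴.
A = 4πr² = 0.2393 m²; T⁴ = (612)⁴ = 1.403×10¹¹ K⁴.
P = 0.91 × 5.67×10⁻⁸ × 0.2393 × 1.403×10¹¹.

P ≈ 1730 W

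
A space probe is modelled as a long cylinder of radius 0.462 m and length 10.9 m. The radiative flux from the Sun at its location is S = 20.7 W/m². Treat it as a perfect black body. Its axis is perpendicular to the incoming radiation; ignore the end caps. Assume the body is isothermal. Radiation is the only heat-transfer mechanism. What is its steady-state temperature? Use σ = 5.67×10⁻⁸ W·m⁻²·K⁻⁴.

At equilibrium, absorbed power = emitted power.
Absorbing cross-section = 2rL = 10.07 m²; emitting surface = 2πrL = 31.64 m² (ratio π).
S·A_cross = εσ·A_surf·T⁴  ⇒  T⁴ = S/(πσ).
T⁴ = 1.00·20.7/(π·5.67×10⁻⁸) = 1.162×10⁸ K⁴.
T = (1.162×10⁸)^(1/4).

T ≈ 104 K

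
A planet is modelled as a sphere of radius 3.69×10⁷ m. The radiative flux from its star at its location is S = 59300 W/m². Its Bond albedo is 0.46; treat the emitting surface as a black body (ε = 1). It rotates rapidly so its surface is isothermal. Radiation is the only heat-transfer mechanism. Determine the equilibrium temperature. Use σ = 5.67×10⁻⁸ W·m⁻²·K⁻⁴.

At equilibrium, absorbed power = emitted power.
Absorbing cross-section = πr² = 4.278×10¹⁵ m²; emitting surface = 4πr² = 1.711×10¹⁶ m² (ratio 4).
(1−a)S·A_cross = εσ·A_surf·T⁴  ⇒  T⁴ = (1−a)S/(4σ).
T⁴ = 0.540·59300/(4·5.67×10⁻⁸) = 1.412×10¹¹ K⁴.
T = (1.412×10¹¹)^(1/4).

T ≈ 613 K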